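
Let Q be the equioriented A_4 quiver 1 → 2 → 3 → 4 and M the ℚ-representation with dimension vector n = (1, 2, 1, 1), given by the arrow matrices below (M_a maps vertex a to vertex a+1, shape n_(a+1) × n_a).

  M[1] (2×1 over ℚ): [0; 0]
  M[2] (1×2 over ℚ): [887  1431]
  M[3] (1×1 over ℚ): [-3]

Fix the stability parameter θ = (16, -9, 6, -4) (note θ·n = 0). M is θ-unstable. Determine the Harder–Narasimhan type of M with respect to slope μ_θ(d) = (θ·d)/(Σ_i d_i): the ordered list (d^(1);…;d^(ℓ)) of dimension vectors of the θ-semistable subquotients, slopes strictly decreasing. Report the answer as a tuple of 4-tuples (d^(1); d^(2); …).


Interval decomposition of M: I[1,1], I[2,2], I[2,4].
HN type (ℓ=3): μ^(1)=16; μ^(2)=1; μ^(3)=-9

((1, 0, 0, 0); (0, 0, 1, 1); (0, 2, 0, 0))


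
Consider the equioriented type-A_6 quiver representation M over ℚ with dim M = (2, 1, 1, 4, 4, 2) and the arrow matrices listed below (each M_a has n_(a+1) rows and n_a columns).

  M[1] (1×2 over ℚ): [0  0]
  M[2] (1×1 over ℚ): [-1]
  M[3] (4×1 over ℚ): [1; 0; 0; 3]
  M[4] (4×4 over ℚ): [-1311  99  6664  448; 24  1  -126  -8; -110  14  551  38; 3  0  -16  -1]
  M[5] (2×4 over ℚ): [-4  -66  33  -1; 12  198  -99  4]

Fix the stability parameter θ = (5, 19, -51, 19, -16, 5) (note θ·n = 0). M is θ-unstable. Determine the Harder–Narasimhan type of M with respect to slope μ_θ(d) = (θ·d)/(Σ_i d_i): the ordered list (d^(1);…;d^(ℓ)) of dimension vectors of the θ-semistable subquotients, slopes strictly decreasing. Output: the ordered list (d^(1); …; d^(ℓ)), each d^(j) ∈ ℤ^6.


Via rank(M_{q-1}∘⋯∘M_p): M ≅ I[1,1]^2, I[2,5], I[4,5], I[4,6]^2.
μ_θ-semistable layers: μ^(1)=5; μ^(2)=3/2; μ^(3)=-16

((2, 0, 0, 0, 0, 2); (0, 0, 0, 4, 4, 0); (0, 1, 1, 0, 0, 0))


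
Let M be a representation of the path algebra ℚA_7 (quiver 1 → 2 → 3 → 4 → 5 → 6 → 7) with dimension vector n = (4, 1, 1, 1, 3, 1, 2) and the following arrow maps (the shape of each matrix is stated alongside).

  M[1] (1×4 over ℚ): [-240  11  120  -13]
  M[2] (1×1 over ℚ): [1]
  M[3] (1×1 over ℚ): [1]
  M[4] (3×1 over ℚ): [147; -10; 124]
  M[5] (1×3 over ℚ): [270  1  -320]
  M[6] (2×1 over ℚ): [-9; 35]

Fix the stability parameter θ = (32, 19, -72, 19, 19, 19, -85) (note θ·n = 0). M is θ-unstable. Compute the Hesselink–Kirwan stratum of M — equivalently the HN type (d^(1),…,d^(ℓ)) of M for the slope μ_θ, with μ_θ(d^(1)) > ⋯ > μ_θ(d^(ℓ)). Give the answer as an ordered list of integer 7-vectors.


Via rank(M_{q-1}∘⋯∘M_p): M ≅ I[1,1]^3, I[1,5], I[5,5], I[5,7], I[7,7].
μ_θ-semistable layers: μ^(1)=32; μ^(2)=19; μ^(3)=-7; μ^(4)=-47/3; μ^(5)=-85

((3, 0, 0, 0, 0, 0, 0); (0, 0, 0, 1, 2, 0, 0); (1, 1, 1, 0, 0, 0, 0); (0, 0, 0, 0, 1, 1, 1); (0, 0, 0, 0, 0, 0, 1))


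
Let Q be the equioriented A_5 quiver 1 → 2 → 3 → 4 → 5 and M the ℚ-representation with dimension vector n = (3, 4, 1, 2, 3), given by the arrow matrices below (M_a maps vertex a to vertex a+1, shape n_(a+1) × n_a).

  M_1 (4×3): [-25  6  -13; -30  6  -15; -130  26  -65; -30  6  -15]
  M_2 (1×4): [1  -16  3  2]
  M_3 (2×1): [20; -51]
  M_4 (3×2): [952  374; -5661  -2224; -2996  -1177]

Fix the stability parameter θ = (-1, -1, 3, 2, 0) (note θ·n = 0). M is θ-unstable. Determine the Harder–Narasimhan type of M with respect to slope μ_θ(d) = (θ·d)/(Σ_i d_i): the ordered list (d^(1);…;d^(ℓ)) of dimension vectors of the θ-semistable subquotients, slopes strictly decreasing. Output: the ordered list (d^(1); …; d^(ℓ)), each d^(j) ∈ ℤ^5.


Via rank(M_{q-1}∘⋯∘M_p): M ≅ I[1,1], I[1,2], I[1,5], I[2,2]^2, I[4,5], I[5,5].
μ_θ-semistable layers: μ^(1)=5/3; μ^(2)=1; μ^(3)=0; μ^(4)=-1

((0, 0, 1, 1, 1); (0, 0, 0, 1, 1); (0, 0, 0, 0, 1); (3, 4, 0, 0, 0))


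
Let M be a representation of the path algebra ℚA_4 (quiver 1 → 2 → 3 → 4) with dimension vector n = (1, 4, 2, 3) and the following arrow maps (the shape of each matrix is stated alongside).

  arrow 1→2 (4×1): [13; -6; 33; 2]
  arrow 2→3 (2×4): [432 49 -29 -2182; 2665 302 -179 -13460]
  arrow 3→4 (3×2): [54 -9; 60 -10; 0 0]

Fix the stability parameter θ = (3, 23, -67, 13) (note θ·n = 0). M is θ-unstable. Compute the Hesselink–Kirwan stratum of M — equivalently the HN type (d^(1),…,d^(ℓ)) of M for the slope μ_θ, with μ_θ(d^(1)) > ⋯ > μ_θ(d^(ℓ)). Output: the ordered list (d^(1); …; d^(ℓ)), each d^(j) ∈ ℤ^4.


Via rank(M_{q-1}∘⋯∘M_p): M ≅ I[1,3], I[2,2]^2, I[2,4], I[4,4]^2.
μ_θ-semistable layers: μ^(1)=23; μ^(2)=13; μ^(3)=-41/3; μ^(4)=-22

((0, 2, 0, 0); (0, 0, 0, 3); (1, 1, 1, 0); (0, 1, 1, 0))


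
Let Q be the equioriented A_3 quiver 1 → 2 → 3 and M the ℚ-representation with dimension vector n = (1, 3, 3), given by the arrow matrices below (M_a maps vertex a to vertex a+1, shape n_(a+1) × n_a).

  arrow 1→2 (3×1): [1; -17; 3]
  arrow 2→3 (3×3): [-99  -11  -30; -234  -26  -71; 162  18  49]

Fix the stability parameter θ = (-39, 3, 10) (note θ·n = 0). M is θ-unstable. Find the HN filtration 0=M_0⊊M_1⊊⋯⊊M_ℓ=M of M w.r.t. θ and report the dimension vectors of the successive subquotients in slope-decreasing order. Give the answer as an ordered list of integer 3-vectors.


Barcode: M ≅ I[1,3], I[2,2], I[2,3], I[3,3]. HN layers by μ_θ (3 steps, strictly decreasing):
  μ^(1)=10; μ^(2)=3; μ^(3)=-39

((0, 0, 3); (0, 3, 0); (1, 0, 0))


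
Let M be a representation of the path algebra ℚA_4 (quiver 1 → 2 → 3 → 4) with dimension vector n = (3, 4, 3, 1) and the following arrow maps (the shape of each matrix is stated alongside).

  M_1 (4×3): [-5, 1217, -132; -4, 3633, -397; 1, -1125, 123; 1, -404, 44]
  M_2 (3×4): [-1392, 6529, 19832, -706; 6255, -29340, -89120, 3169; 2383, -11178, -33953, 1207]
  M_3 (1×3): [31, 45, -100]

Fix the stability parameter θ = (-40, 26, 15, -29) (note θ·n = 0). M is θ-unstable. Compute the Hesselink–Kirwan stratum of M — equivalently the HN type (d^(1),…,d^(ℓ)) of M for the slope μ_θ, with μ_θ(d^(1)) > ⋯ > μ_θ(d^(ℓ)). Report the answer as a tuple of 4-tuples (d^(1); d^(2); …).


Via rank(M_{q-1}∘⋯∘M_p): M ≅ I[1,3]^2, I[1,4], I[2,2].
μ_θ-semistable layers: μ^(1)=26; μ^(2)=41/2; μ^(3)=4; μ^(4)=-40

((0, 1, 0, 0); (0, 2, 2, 0); (0, 1, 1, 1); (3, 0, 0, 0))


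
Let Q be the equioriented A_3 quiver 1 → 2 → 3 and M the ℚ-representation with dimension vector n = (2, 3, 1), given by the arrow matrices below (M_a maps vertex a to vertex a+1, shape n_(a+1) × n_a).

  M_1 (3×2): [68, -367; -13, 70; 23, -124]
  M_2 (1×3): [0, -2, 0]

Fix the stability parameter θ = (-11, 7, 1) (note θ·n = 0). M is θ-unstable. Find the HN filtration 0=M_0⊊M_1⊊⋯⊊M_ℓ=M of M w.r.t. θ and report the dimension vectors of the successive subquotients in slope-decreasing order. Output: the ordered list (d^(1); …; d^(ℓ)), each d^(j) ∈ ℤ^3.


Via rank(M_{q-1}∘⋯∘M_p): M ≅ I[1,2], I[1,3], I[2,2].
μ_θ-semistable layers: μ^(1)=7; μ^(2)=4; μ^(3)=-11

((0, 2, 0); (0, 1, 1); (2, 0, 0))


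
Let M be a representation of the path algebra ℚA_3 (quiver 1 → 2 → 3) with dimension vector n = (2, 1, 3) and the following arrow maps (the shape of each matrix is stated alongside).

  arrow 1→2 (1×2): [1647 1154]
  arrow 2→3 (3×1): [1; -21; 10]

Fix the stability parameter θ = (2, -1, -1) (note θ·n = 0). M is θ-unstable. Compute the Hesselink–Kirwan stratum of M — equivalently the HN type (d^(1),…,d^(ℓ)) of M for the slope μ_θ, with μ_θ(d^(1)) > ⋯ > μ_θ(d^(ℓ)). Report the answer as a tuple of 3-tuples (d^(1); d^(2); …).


Via rank(M_{q-1}∘⋯∘M_p): M ≅ I[1,1], I[1,3], I[3,3]^2.
μ_θ-semistable layers: μ^(1)=2; μ^(2)=0; μ^(3)=-1

((1, 0, 0); (1, 1, 1); (0, 0, 2))


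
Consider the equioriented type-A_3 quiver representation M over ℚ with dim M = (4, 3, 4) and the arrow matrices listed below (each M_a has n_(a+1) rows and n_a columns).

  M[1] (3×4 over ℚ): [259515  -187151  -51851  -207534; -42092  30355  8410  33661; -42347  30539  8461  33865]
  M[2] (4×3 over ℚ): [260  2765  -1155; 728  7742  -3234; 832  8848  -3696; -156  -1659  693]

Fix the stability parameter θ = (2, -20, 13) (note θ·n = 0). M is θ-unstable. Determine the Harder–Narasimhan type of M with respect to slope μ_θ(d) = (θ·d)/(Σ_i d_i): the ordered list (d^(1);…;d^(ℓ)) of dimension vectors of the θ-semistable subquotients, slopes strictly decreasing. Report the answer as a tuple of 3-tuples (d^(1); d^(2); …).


Via rank(M_{q-1}∘⋯∘M_p): M ≅ I[1,1], I[1,2]^2, I[1,3], I[3,3]^3.
μ_θ-semistable layers: μ^(1)=13; μ^(2)=2; μ^(3)=-9

((0, 0, 4); (1, 0, 0); (3, 3, 0))


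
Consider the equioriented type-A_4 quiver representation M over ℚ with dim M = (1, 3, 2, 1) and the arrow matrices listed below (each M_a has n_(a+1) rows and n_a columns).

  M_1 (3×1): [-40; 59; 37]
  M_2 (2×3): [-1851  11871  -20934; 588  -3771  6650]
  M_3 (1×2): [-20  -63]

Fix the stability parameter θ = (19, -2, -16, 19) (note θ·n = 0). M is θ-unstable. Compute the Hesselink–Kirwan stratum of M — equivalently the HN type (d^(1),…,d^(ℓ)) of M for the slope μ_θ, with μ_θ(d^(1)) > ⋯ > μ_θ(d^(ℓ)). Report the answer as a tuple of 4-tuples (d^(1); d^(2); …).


Via rank(M_{q-1}∘⋯∘M_p): M ≅ I[1,4], I[2,2], I[2,3].
μ_θ-semistable layers: μ^(1)=19; μ^(2)=1/3; μ^(3)=-2; μ^(4)=-9

((0, 0, 0, 1); (1, 1, 1, 0); (0, 1, 0, 0); (0, 1, 1, 0))


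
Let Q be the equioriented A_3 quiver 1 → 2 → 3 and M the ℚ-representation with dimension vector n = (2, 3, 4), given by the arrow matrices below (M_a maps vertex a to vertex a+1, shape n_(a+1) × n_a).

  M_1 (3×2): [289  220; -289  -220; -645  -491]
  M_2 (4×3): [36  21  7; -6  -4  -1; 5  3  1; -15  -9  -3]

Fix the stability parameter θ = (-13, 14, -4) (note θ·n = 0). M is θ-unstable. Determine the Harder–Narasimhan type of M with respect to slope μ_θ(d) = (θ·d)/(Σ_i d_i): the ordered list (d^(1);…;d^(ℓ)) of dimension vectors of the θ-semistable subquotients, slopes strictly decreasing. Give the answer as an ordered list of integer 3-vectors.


Via rank(M_{q-1}∘⋯∘M_p): M ≅ I[1,3]^2, I[2,3], I[3,3].
μ_θ-semistable layers: μ^(1)=5; μ^(2)=-4; μ^(3)=-13

((0, 3, 3); (0, 0, 1); (2, 0, 0))


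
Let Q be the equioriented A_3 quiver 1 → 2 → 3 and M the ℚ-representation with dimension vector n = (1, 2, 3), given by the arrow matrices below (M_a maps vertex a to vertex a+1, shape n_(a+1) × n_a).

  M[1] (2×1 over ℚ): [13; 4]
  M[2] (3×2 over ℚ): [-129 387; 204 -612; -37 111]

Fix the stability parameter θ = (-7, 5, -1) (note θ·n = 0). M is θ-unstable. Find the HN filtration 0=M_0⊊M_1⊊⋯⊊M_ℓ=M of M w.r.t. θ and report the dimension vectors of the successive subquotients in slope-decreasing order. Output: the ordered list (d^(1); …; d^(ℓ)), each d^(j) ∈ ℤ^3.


Interval decomposition of M: I[1,3], I[2,2], I[3,3]^2.
HN type (ℓ=4): μ^(1)=5; μ^(2)=2; μ^(3)=-1; μ^(4)=-7

((0, 1, 0); (0, 1, 1); (0, 0, 2); (1, 0, 0))


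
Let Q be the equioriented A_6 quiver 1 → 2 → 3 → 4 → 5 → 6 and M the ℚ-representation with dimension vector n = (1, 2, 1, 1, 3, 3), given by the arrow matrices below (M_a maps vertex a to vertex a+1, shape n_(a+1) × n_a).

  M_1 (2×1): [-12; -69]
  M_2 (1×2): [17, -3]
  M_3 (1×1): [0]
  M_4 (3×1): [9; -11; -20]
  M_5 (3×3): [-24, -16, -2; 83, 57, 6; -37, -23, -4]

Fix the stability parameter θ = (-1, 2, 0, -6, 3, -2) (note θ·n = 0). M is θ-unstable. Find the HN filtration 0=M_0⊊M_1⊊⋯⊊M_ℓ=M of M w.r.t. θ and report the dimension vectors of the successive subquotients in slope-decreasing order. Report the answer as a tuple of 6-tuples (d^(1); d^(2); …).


Barcode: M ≅ I[1,3], I[2,2], I[4,5], I[5,6]^2, I[6,6]. HN layers by μ_θ (7 steps, strictly decreasing):
  μ^(1)=3; μ^(2)=2; μ^(3)=1; μ^(4)=1/2; μ^(5)=-1; μ^(6)=-2; μ^(7)=-6

((0, 0, 0, 0, 1, 0); (0, 1, 0, 0, 0, 0); (0, 1, 1, 0, 0, 0); (0, 0, 0, 0, 2, 2); (1, 0, 0, 0, 0, 0); (0, 0, 0, 0, 0, 1); (0, 0, 0, 1, 0, 0))


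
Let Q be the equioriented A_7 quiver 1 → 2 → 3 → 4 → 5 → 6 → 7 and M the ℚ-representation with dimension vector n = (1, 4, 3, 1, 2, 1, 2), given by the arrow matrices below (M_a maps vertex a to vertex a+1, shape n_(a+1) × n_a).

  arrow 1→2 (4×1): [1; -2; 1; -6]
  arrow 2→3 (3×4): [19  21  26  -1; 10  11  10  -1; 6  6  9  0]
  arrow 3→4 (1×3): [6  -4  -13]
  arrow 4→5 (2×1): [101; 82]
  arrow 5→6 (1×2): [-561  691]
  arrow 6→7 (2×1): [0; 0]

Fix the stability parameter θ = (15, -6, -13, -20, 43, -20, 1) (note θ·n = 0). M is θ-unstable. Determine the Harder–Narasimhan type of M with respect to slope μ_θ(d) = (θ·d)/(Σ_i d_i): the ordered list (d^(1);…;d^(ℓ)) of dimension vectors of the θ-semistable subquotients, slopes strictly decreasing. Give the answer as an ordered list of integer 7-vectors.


Barcode: M ≅ I[1,6], I[2,2], I[2,3]^2, I[5,5], I[7,7]^2. HN layers by μ_θ (5 steps, strictly decreasing):
  μ^(1)=43; μ^(2)=23/2; μ^(3)=1; μ^(4)=-6; μ^(5)=-19/2

((0, 0, 0, 0, 1, 0, 0); (0, 0, 0, 0, 1, 1, 0); (0, 0, 0, 0, 0, 0, 2); (1, 2, 1, 1, 0, 0, 0); (0, 2, 2, 0, 0, 0, 0))


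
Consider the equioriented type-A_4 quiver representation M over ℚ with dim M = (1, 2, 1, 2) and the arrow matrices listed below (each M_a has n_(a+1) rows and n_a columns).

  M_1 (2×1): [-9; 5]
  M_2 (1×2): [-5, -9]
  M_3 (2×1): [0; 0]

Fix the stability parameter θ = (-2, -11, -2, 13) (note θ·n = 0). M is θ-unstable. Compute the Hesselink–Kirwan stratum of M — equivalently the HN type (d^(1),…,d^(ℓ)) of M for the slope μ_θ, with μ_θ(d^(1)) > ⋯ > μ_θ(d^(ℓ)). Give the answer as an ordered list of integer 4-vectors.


Via rank(M_{q-1}∘⋯∘M_p): M ≅ I[1,2], I[2,3], I[4,4]^2.
μ_θ-semistable layers: μ^(1)=13; μ^(2)=-2; μ^(3)=-13/2; μ^(4)=-11

((0, 0, 0, 2); (0, 0, 1, 0); (1, 1, 0, 0); (0, 1, 0, 0))


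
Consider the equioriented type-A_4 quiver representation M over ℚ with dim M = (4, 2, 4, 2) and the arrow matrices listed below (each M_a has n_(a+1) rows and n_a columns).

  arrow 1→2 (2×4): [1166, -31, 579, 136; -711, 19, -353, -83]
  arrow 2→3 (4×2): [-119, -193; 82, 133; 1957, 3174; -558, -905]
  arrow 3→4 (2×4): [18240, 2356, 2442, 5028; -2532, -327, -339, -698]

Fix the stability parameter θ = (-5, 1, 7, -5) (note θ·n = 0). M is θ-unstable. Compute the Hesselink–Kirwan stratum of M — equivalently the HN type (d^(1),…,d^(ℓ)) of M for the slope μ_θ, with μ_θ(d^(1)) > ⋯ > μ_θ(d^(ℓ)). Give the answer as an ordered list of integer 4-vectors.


Via rank(M_{q-1}∘⋯∘M_p): M ≅ I[1,1]^2, I[1,4]^2, I[3,3]^2.
μ_θ-semistable layers: μ^(1)=7; μ^(2)=1; μ^(3)=-5

((0, 0, 2, 0); (0, 2, 2, 2); (4, 0, 0, 0))


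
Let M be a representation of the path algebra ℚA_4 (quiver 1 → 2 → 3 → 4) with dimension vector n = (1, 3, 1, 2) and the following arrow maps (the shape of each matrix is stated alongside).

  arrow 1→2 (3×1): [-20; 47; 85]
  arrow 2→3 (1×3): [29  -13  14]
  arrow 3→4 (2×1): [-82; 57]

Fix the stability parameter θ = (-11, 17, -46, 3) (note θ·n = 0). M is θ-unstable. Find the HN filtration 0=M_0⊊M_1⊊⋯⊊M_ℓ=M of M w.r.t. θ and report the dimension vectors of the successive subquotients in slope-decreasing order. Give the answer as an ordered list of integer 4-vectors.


Interval decomposition of M: I[1,4], I[2,2]^2, I[4,4].
HN type (ℓ=3): μ^(1)=17; μ^(2)=3; μ^(3)=-40/3

((0, 2, 0, 0); (0, 0, 0, 2); (1, 1, 1, 0))


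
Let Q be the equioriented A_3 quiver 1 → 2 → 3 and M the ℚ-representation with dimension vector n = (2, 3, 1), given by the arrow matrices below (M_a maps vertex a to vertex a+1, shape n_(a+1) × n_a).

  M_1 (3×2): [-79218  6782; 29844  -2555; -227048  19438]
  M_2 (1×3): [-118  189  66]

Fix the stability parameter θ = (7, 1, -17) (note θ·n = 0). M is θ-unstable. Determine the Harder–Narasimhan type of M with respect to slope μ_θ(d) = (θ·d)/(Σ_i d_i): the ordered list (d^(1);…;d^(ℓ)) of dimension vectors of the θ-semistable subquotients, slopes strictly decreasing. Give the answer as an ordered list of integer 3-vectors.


Barcode: M ≅ I[1,2], I[1,3], I[2,2]. HN layers by μ_θ (3 steps, strictly decreasing):
  μ^(1)=4; μ^(2)=1; μ^(3)=-3

((1, 1, 0); (0, 1, 0); (1, 1, 1))


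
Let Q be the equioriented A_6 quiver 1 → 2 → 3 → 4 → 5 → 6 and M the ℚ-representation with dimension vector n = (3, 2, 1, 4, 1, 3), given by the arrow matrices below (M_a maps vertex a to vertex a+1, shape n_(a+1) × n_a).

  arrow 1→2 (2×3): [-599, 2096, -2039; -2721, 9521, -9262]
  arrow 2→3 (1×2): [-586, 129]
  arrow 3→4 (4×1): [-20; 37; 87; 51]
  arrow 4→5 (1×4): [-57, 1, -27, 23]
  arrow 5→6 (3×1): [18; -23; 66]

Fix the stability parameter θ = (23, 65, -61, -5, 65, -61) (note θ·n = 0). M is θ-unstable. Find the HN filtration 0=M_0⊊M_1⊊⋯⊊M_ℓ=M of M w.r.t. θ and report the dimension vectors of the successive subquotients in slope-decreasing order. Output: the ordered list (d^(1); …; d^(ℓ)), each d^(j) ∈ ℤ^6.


Via rank(M_{q-1}∘⋯∘M_p): M ≅ I[1,1], I[1,2], I[1,6], I[4,4]^3, I[6,6]^2.
μ_θ-semistable layers: μ^(1)=65; μ^(2)=23; μ^(3)=13/3; μ^(4)=-5; μ^(5)=-61

((0, 1, 0, 0, 0, 0); (2, 0, 0, 0, 0, 0); (1, 1, 1, 1, 1, 1); (0, 0, 0, 3, 0, 0); (0, 0, 0, 0, 0, 2))


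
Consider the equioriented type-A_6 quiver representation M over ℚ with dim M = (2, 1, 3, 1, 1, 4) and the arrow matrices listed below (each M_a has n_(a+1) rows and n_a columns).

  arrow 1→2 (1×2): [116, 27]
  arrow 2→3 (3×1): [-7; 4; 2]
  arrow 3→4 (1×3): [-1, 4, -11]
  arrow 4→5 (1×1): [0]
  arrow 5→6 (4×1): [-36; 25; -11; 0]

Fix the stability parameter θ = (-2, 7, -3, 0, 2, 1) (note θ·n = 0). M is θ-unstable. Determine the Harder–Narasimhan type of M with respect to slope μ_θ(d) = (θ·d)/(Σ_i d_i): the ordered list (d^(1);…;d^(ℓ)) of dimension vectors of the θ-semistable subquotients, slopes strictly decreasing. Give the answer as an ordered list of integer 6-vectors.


Interval decomposition of M: I[1,1], I[1,4], I[3,3]^2, I[5,6], I[6,6]^3.
HN type (ℓ=5): μ^(1)=3/2; μ^(2)=4/3; μ^(3)=1; μ^(4)=-2; μ^(5)=-3

((0, 0, 0, 0, 1, 1); (0, 1, 1, 1, 0, 0); (0, 0, 0, 0, 0, 3); (2, 0, 0, 0, 0, 0); (0, 0, 2, 0, 0, 0))


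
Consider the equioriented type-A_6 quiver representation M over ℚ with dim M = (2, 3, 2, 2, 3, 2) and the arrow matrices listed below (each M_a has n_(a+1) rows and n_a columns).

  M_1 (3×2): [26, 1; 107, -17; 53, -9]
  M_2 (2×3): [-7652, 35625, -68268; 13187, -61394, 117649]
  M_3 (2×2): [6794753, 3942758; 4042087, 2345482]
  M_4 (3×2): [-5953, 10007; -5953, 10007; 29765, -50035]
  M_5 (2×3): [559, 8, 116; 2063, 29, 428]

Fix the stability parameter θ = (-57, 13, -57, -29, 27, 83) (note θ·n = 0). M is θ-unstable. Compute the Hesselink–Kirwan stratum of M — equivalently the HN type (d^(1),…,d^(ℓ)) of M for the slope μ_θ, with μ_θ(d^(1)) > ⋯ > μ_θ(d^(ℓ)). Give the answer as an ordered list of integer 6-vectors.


Barcode: M ≅ I[1,3], I[1,4], I[2,2], I[4,6], I[5,5], I[5,6]. HN layers by μ_θ (7 steps, strictly decreasing):
  μ^(1)=83; μ^(2)=27; μ^(3)=13; μ^(4)=-22; μ^(5)=-73/3; μ^(6)=-29; μ^(7)=-57

((0, 0, 0, 0, 0, 2); (0, 0, 0, 0, 3, 0); (0, 1, 0, 0, 0, 0); (0, 1, 1, 0, 0, 0); (0, 1, 1, 1, 0, 0); (0, 0, 0, 1, 0, 0); (2, 0, 0, 0, 0, 0))


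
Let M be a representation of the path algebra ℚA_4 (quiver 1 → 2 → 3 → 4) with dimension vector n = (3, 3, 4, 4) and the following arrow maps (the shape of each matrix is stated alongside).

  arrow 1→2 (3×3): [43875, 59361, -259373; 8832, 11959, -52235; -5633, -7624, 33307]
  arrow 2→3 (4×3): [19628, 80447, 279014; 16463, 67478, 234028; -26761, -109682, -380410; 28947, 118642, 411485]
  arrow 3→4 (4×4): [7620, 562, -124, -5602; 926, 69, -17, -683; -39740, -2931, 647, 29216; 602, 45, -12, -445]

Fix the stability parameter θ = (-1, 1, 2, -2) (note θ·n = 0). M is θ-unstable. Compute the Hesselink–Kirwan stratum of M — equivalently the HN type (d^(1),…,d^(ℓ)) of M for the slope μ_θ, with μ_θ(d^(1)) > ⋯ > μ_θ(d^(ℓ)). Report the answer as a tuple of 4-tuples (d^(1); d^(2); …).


Interval decomposition of M: I[1,3], I[1,4]^2, I[3,4], I[4,4].
HN type (ℓ=6): μ^(1)=2; μ^(2)=1; μ^(3)=1/3; μ^(4)=0; μ^(5)=-1; μ^(6)=-2

((0, 0, 1, 0); (0, 1, 0, 0); (0, 2, 2, 2); (0, 0, 1, 1); (3, 0, 0, 0); (0, 0, 0, 1))


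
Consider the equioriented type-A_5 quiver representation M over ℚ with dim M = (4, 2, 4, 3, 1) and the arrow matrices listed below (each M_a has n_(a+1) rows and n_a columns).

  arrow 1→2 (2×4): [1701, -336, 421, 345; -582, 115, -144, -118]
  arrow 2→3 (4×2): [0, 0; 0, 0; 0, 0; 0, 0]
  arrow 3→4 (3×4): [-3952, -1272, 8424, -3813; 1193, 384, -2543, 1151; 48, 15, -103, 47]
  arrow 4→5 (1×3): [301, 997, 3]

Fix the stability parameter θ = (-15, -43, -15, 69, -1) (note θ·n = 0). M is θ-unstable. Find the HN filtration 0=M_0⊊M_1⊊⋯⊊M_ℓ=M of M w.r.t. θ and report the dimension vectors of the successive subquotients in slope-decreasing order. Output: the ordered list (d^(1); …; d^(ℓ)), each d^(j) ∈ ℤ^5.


Interval decomposition of M: I[1,1]^2, I[1,2]^2, I[3,3], I[3,4]^2, I[3,5].
HN type (ℓ=4): μ^(1)=69; μ^(2)=34; μ^(3)=-15; μ^(4)=-29

((0, 0, 0, 2, 0); (0, 0, 0, 1, 1); (2, 0, 4, 0, 0); (2, 2, 0, 0, 0))


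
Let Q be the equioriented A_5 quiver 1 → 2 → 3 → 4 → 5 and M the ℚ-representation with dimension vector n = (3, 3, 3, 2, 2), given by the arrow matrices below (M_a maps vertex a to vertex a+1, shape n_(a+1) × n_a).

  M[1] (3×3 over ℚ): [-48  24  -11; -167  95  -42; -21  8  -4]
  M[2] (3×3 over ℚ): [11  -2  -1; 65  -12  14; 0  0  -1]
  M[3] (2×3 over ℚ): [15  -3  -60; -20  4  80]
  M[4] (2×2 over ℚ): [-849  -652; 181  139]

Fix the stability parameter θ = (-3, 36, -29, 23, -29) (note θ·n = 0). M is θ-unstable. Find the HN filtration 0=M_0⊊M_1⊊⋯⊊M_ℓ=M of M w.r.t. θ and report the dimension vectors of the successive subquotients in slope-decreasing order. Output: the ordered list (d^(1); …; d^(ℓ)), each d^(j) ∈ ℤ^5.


Barcode: M ≅ I[1,3]^2, I[1,5], I[4,5]. HN layers by μ_θ (3 steps, strictly decreasing):
  μ^(1)=7/2; μ^(2)=1/4; μ^(3)=-3

((0, 2, 2, 0, 0); (0, 1, 1, 1, 1); (3, 0, 0, 1, 1))


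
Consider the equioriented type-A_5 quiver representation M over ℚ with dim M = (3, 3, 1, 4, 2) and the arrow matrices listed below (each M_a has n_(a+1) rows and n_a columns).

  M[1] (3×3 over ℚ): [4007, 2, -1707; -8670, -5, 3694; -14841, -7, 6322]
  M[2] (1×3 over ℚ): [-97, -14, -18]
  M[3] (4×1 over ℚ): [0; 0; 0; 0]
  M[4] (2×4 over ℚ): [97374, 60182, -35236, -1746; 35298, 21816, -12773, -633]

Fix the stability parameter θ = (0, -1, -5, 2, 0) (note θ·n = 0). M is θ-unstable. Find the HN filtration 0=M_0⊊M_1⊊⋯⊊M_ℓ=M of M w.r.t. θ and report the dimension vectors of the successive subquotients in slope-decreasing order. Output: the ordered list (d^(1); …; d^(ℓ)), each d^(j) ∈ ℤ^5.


Barcode: M ≅ I[1,2]^2, I[1,3], I[4,4]^2, I[4,5]^2. HN layers by μ_θ (4 steps, strictly decreasing):
  μ^(1)=2; μ^(2)=1; μ^(3)=-1/2; μ^(4)=-2

((0, 0, 0, 2, 0); (0, 0, 0, 2, 2); (2, 2, 0, 0, 0); (1, 1, 1, 0, 0))


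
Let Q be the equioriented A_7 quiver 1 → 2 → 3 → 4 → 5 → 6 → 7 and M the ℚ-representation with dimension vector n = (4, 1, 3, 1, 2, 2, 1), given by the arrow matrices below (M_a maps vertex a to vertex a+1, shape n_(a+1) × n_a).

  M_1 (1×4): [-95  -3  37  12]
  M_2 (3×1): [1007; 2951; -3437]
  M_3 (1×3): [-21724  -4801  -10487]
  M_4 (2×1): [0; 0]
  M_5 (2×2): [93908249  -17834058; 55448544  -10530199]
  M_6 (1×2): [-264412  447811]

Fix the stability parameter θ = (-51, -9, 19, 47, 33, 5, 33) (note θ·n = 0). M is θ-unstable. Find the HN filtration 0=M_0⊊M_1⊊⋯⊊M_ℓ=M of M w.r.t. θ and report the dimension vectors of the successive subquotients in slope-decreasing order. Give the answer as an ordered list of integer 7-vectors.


Interval decomposition of M: I[1,1]^3, I[1,3], I[3,3], I[3,4], I[5,6], I[5,7].
HN type (ℓ=5): μ^(1)=47; μ^(2)=33; μ^(3)=19; μ^(4)=-9; μ^(5)=-51

((0, 0, 0, 1, 0, 0, 0); (0, 0, 0, 0, 0, 0, 1); (0, 0, 3, 0, 2, 2, 0); (0, 1, 0, 0, 0, 0, 0); (4, 0, 0, 0, 0, 0, 0))


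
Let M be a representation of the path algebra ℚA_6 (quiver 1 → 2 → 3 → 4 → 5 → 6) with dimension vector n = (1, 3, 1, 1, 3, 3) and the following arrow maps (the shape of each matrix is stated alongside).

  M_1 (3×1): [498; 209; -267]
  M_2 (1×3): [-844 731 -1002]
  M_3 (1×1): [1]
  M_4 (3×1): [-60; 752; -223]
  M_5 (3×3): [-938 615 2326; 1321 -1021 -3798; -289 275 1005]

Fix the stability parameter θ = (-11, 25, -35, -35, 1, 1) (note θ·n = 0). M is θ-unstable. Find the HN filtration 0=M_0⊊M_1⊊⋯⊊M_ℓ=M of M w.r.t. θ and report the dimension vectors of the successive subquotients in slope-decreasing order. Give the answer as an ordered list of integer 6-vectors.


Barcode: M ≅ I[1,6], I[2,2]^2, I[5,6]^2. HN layers by μ_θ (3 steps, strictly decreasing):
  μ^(1)=25; μ^(2)=1; μ^(3)=-14

((0, 2, 0, 0, 0, 0); (0, 0, 0, 0, 3, 3); (1, 1, 1, 1, 0, 0))


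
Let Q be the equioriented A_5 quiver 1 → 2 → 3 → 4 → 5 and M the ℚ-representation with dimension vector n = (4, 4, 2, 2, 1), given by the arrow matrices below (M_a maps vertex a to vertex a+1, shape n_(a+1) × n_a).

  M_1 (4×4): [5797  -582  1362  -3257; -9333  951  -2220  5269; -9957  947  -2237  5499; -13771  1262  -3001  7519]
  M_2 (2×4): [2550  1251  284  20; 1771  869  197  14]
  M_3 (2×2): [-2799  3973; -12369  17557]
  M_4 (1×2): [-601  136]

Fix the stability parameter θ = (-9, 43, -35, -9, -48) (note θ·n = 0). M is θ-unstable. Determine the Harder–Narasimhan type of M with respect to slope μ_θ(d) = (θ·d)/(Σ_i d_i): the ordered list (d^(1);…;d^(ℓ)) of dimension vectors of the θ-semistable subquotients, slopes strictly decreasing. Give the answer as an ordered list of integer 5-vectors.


Via rank(M_{q-1}∘⋯∘M_p): M ≅ I[1,2]^2, I[1,4], I[1,5].
μ_θ-semistable layers: μ^(1)=43; μ^(2)=-1/3; μ^(3)=-9; μ^(4)=-58/5

((0, 2, 0, 0, 0); (0, 1, 1, 1, 0); (3, 0, 0, 0, 0); (1, 1, 1, 1, 1))


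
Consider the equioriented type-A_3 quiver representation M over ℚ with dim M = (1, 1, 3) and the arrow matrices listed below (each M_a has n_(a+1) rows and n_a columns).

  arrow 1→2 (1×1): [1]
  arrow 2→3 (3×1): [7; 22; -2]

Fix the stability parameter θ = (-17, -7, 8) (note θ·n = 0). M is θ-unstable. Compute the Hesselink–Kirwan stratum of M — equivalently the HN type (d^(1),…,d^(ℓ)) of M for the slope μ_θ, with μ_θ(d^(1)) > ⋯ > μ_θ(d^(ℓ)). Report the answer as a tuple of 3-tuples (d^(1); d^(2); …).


Interval decomposition of M: I[1,3], I[3,3]^2.
HN type (ℓ=3): μ^(1)=8; μ^(2)=-7; μ^(3)=-17

((0, 0, 3); (0, 1, 0); (1, 0, 0))


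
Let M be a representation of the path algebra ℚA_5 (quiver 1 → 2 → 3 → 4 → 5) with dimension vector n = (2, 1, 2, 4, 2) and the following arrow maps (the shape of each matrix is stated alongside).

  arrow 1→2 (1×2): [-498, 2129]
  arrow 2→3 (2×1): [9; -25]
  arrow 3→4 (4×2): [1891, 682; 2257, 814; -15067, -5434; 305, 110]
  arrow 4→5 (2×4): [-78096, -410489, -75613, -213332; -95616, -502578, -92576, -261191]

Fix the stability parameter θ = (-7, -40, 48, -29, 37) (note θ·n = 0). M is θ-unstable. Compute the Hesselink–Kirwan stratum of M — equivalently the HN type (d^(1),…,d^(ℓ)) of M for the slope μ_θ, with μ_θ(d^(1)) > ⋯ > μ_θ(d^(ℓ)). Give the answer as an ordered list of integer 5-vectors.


Via rank(M_{q-1}∘⋯∘M_p): M ≅ I[1,1], I[1,5], I[3,3], I[4,4]^2, I[4,5].
μ_θ-semistable layers: μ^(1)=48; μ^(2)=37; μ^(3)=19/2; μ^(4)=-7; μ^(5)=-47/2; μ^(6)=-29

((0, 0, 1, 0, 0); (0, 0, 0, 0, 2); (0, 0, 1, 1, 0); (1, 0, 0, 0, 0); (1, 1, 0, 0, 0); (0, 0, 0, 3, 0))


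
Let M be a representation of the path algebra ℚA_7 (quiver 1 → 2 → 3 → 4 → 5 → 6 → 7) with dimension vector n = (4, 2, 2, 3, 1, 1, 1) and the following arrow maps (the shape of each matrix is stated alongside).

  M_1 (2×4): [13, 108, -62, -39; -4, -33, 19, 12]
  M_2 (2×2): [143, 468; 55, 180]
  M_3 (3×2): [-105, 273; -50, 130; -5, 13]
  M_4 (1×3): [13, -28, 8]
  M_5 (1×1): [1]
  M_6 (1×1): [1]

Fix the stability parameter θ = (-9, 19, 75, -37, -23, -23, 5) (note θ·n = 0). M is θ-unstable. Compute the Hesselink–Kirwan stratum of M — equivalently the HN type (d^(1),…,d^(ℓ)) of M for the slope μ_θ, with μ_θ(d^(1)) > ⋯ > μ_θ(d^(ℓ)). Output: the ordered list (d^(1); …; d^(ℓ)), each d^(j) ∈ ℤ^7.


Barcode: M ≅ I[1,1]^2, I[1,2], I[1,3], I[3,7], I[4,4]^2. HN layers by μ_θ (6 steps, strictly decreasing):
  μ^(1)=75; μ^(2)=19; μ^(3)=5; μ^(4)=-2; μ^(5)=-9; μ^(6)=-37

((0, 0, 1, 0, 0, 0, 0); (0, 2, 0, 0, 0, 0, 0); (0, 0, 0, 0, 0, 0, 1); (0, 0, 1, 1, 1, 1, 0); (4, 0, 0, 0, 0, 0, 0); (0, 0, 0, 2, 0, 0, 0))


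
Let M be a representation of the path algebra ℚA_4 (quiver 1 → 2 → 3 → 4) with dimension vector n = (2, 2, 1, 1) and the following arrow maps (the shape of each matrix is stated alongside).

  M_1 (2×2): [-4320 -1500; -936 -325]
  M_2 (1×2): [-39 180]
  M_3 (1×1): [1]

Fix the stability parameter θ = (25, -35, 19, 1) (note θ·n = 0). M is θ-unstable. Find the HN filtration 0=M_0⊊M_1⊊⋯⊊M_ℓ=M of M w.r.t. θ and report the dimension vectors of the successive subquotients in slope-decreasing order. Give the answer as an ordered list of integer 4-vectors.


Interval decomposition of M: I[1,1], I[1,2], I[2,4].
HN type (ℓ=4): μ^(1)=25; μ^(2)=10; μ^(3)=-5; μ^(4)=-35

((1, 0, 0, 0); (0, 0, 1, 1); (1, 1, 0, 0); (0, 1, 0, 0))


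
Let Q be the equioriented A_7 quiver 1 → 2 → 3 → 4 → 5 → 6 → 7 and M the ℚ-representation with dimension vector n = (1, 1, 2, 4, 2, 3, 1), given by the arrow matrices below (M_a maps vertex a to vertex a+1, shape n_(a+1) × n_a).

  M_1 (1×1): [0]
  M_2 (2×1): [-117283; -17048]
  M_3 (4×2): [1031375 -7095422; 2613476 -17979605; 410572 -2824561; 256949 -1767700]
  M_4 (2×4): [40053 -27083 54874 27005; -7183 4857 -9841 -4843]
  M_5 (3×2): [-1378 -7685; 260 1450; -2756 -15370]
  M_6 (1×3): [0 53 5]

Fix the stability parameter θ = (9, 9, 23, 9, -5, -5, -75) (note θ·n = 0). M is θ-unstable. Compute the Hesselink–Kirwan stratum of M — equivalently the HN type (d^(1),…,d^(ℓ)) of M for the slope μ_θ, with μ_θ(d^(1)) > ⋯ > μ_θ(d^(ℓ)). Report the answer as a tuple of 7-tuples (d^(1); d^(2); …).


Barcode: M ≅ I[1,1], I[2,4], I[3,5], I[4,4], I[4,6], I[6,6], I[6,7]. HN layers by μ_θ (5 steps, strictly decreasing):
  μ^(1)=16; μ^(2)=9; μ^(3)=-1/3; μ^(4)=-5; μ^(5)=-40

((0, 0, 1, 1, 0, 0, 0); (1, 1, 1, 2, 1, 0, 0); (0, 0, 0, 1, 1, 1, 0); (0, 0, 0, 0, 0, 1, 0); (0, 0, 0, 0, 0, 1, 1))


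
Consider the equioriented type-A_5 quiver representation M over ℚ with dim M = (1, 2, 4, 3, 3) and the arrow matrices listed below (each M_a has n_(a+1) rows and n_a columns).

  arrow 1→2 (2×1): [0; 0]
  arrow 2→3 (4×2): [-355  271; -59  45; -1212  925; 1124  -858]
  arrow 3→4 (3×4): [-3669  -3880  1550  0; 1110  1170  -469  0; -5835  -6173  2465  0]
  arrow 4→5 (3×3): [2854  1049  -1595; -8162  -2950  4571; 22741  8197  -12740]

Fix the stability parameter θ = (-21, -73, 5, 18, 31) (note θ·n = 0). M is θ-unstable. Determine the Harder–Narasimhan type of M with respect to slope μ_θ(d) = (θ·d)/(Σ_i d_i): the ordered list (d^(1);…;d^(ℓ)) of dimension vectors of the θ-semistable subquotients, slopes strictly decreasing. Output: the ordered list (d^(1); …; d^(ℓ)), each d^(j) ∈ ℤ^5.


Barcode: M ≅ I[1,1], I[2,5]^2, I[3,3], I[3,5]. HN layers by μ_θ (5 steps, strictly decreasing):
  μ^(1)=31; μ^(2)=18; μ^(3)=5; μ^(4)=-21; μ^(5)=-73

((0, 0, 0, 0, 3); (0, 0, 0, 3, 0); (0, 0, 4, 0, 0); (1, 0, 0, 0, 0); (0, 2, 0, 0, 0))


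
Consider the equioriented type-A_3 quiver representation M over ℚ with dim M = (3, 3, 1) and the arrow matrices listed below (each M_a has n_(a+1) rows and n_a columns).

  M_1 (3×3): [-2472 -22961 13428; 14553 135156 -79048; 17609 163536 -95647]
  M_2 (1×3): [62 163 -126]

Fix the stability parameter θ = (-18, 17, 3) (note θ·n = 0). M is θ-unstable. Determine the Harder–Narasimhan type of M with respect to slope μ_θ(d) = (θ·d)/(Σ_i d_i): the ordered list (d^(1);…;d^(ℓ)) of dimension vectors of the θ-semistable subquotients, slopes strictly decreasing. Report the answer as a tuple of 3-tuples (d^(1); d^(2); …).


Via rank(M_{q-1}∘⋯∘M_p): M ≅ I[1,2]^2, I[1,3].
μ_θ-semistable layers: μ^(1)=17; μ^(2)=10; μ^(3)=-18

((0, 2, 0); (0, 1, 1); (3, 0, 0))


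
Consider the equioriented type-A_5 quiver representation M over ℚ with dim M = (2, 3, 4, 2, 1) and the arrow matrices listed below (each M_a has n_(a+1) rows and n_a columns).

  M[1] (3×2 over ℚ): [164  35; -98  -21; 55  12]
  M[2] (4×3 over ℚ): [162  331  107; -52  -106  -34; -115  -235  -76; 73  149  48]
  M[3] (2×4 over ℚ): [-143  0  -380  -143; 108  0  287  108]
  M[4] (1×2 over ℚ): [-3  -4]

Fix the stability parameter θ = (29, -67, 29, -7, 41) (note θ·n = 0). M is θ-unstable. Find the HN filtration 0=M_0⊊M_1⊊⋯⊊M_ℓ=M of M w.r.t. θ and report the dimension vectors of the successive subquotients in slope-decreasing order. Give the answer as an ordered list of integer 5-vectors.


Interval decomposition of M: I[1,2], I[1,5], I[2,4], I[3,3]^2.
HN type (ℓ=5): μ^(1)=41; μ^(2)=29; μ^(3)=11; μ^(4)=-19; μ^(5)=-67

((0, 0, 0, 0, 1); (0, 0, 2, 0, 0); (0, 0, 2, 2, 0); (2, 2, 0, 0, 0); (0, 1, 0, 0, 0))


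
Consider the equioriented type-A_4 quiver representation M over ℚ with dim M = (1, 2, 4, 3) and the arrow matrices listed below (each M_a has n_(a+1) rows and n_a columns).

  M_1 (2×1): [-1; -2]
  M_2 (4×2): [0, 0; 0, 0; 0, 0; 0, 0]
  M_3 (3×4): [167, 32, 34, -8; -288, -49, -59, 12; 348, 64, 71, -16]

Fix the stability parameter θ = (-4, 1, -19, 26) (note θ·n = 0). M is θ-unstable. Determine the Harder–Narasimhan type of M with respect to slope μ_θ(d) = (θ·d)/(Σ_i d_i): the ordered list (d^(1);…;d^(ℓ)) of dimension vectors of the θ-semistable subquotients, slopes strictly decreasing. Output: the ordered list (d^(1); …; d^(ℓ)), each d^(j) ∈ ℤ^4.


Interval decomposition of M: I[1,2], I[2,2], I[3,3], I[3,4]^3.
HN type (ℓ=4): μ^(1)=26; μ^(2)=1; μ^(3)=-4; μ^(4)=-19

((0, 0, 0, 3); (0, 2, 0, 0); (1, 0, 0, 0); (0, 0, 4, 0))


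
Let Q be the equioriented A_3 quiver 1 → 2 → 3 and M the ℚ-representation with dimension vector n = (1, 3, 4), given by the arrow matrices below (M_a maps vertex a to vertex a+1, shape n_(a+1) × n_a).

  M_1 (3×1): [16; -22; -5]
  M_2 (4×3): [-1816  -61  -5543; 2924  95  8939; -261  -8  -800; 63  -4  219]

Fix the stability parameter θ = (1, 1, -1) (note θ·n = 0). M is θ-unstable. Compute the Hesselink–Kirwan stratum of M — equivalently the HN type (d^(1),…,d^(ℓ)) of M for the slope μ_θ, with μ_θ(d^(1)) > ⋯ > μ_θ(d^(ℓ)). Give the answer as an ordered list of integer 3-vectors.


Barcode: M ≅ I[1,3], I[2,3]^2, I[3,3]. HN layers by μ_θ (3 steps, strictly decreasing):
  μ^(1)=1/3; μ^(2)=0; μ^(3)=-1

((1, 1, 1); (0, 2, 2); (0, 0, 1))


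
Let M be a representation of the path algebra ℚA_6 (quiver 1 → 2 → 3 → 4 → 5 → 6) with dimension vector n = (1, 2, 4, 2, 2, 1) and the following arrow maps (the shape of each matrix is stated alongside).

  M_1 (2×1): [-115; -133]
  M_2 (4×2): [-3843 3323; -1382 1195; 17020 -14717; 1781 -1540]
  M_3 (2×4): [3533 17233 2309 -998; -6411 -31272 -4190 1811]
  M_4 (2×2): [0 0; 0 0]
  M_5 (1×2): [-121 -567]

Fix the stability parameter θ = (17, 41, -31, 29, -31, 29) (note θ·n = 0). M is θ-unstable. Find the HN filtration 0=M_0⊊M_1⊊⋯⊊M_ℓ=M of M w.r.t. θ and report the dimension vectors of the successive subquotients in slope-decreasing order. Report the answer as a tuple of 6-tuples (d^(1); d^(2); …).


Via rank(M_{q-1}∘⋯∘M_p): M ≅ I[1,4], I[2,4], I[3,3]^2, I[5,5], I[5,6].
μ_θ-semistable layers: μ^(1)=29; μ^(2)=9; μ^(3)=5; μ^(4)=-31

((0, 0, 0, 2, 0, 1); (1, 1, 1, 0, 0, 0); (0, 1, 1, 0, 0, 0); (0, 0, 2, 0, 2, 0))


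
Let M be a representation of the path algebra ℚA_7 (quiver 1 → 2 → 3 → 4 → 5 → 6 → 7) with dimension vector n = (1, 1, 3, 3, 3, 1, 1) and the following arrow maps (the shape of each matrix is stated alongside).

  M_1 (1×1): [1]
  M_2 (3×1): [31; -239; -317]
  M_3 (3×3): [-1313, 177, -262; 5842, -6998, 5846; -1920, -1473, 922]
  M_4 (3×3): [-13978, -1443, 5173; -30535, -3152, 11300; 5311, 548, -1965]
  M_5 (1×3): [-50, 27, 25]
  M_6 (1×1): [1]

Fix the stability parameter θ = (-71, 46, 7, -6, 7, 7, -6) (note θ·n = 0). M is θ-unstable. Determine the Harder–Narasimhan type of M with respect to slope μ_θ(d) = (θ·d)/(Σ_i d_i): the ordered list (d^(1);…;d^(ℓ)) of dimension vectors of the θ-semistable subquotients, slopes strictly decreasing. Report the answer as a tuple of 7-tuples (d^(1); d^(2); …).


Via rank(M_{q-1}∘⋯∘M_p): M ≅ I[1,7], I[3,5]^2.
μ_θ-semistable layers: μ^(1)=55/6; μ^(2)=7; μ^(3)=1/2; μ^(4)=-71

((0, 1, 1, 1, 1, 1, 1); (0, 0, 0, 0, 2, 0, 0); (0, 0, 2, 2, 0, 0, 0); (1, 0, 0, 0, 0, 0, 0))


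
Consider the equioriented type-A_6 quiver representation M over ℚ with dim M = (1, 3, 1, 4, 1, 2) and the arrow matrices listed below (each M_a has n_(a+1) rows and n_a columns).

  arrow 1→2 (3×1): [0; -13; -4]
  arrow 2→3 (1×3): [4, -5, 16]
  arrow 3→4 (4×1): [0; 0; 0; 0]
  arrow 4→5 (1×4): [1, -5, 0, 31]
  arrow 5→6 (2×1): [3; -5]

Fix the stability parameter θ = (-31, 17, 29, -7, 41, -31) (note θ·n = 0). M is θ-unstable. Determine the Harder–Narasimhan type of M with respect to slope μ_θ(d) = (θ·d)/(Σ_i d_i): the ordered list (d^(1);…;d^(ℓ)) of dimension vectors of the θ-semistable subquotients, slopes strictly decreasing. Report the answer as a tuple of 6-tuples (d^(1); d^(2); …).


Barcode: M ≅ I[1,3], I[2,2]^2, I[4,4]^3, I[4,6], I[6,6]. HN layers by μ_θ (5 steps, strictly decreasing):
  μ^(1)=29; μ^(2)=17; μ^(3)=5; μ^(4)=-7; μ^(5)=-31

((0, 0, 1, 0, 0, 0); (0, 3, 0, 0, 0, 0); (0, 0, 0, 0, 1, 1); (0, 0, 0, 4, 0, 0); (1, 0, 0, 0, 0, 1))


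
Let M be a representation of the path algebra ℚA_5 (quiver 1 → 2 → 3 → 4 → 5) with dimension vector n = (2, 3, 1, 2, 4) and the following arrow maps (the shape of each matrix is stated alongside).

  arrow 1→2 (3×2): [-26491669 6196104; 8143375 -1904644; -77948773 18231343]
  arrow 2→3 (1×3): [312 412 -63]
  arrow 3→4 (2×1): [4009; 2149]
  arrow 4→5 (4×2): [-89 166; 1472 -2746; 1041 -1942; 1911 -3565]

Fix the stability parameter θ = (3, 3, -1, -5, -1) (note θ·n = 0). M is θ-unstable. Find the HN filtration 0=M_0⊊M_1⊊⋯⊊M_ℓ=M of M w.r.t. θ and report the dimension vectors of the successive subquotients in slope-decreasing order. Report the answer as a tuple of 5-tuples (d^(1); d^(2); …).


Interval decomposition of M: I[1,2], I[1,5], I[2,2], I[4,5], I[5,5]^2.
HN type (ℓ=4): μ^(1)=3; μ^(2)=-1/5; μ^(3)=-1; μ^(4)=-5

((1, 2, 0, 0, 0); (1, 1, 1, 1, 1); (0, 0, 0, 0, 3); (0, 0, 0, 1, 0))


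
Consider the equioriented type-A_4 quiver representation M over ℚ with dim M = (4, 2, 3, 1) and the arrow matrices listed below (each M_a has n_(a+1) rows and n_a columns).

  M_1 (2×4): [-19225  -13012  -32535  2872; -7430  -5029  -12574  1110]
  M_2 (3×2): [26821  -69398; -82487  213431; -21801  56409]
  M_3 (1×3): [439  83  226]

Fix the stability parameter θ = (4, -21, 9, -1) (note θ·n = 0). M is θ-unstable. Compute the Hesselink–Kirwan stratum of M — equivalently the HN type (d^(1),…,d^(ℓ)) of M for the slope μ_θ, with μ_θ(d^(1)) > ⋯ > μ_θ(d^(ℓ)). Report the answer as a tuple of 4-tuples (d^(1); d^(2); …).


Interval decomposition of M: I[1,1]^2, I[1,3], I[1,4], I[3,3].
HN type (ℓ=3): μ^(1)=9; μ^(2)=4; μ^(3)=-17/2

((0, 0, 2, 0); (2, 0, 1, 1); (2, 2, 0, 0))
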